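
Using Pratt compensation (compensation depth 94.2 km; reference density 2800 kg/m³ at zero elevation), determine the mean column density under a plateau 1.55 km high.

Pratt balance: ρ_ref D = ρ (D + h).
ρ = ρ_ref D/(D + h) = 2800 × 94.2 km/(94.2 km + 1.55 km) = 2750 kg/m³.

2750 kg/m³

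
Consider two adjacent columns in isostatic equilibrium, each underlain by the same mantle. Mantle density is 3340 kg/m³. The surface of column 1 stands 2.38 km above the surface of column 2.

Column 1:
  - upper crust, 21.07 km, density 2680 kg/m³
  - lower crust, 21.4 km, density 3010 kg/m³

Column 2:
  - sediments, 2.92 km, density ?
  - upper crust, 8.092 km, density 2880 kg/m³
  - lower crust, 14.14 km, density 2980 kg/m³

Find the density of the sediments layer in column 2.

1900 kg/m³

Take the compensation level at the base of the deeper column (depth z_c below the surface of column 1) and equate Σ ρ_i t_i down to z_c; mantle fills any gap and the z_c terms cancel.
Column 1: 21.07×2680 + 21.4×3010 + (z_c − 42.47)×3340
Column 2: 2.38×0 + 2.92×ρ + 8.092×2880 + 14.14×2980 + (z_c − 2.38 − 25.152)×3340
The z_c×3340 term appears on both sides and cancels. Collect the known terms of each column as K = Σ(ρt)_known − 3340 × (depth of known layers): K_1 = 120881.6 − 3340×42.47 = −20968.2; K_2 = 65442.16 − 3340×(2.38 + 25.152) = −26514.72.
Balance: K_1 = K_2 + 2.92×ρ, so ρ = (K_1 − K_2)/2.92 = 5546.52/2.92 = 1900 kg/m³.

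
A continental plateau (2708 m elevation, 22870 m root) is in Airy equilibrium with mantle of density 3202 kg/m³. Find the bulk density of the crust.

2860 kg/m³

ρ_c h = (ρ_m − ρ_c) r → ρ_c (h + r) = ρ_m r → ρ_c = ρ_m r / (h + r).
ρ_c = 3202 × 22870 m / (2708 m + 22870 m) = 2860 kg/m³.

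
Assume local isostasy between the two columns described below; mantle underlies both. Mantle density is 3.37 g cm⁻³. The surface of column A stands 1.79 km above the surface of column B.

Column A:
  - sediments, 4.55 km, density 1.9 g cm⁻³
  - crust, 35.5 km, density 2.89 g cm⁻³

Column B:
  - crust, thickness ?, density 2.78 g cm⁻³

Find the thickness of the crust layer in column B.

Take the compensation level at the base of the deeper column (depth z_c below the surface of column A) and equate Σ ρ_i t_i down to z_c; mantle fills any gap and the z_c terms cancel.
Column A: 4.55×1.9 + 35.5×2.89 + (z_c − 40.05)×3.37
Column B: 1.79×0 + x×2.78 + (z_c − 1.79 − 0 − x)×3.37
The z_c×3.37 term appears on both sides and cancels. Collect the known terms of each column as K = Σ(ρt)_known − 3.37 × (depth of known layers): K_A = 111.24 − 3.37×40.05 = −23.7285; K_B = 0 − 3.37×(1.79 + 0) = −6.0323.
Balance: K_A = K_B − x×(3.37 − 2.78), so x = (K_B − K_A)/(3.37 − 2.78) = 17.6962/0.59 = 30 km.

30 km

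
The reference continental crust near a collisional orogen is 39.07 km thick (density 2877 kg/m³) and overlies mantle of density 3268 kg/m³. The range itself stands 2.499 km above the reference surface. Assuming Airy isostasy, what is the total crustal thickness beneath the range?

60 km

Root depth r = h ρ_c / (ρ_m − ρ_c) = 2.499 km × 2877 / 391 = 18.39 km.
Total thickness = T + h + r = 39.07 km + 2.499 km + 18.39 km = 60 km.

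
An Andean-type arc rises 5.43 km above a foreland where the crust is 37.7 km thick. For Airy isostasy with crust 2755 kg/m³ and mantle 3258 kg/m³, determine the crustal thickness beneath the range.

Root depth r = h ρ_c / (ρ_m − ρ_c) = 5.43 km × 2755 / 503 = 29.74 km.
Total thickness = T + h + r = 37.7 km + 5.43 km + 29.74 km = 72.9 km.

72.9 km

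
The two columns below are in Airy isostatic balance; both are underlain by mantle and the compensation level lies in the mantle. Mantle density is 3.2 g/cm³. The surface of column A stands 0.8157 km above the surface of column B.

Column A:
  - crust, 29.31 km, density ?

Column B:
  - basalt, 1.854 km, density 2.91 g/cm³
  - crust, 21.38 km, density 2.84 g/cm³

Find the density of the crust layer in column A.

Take the compensation level at the base of the deeper column (depth z_c below the surface of column A) and equate Σ ρ_i t_i down to z_c; mantle fills any gap and the z_c terms cancel.
Column A: 29.31×ρ + (z_c − 29.31)×3.2
Column B: 0.8157×0 + 1.854×2.91 + 21.38×2.84 + (z_c − 0.8157 − 23.234)×3.2
The z_c×3.2 term appears on both sides and cancels. Collect the known terms of each column as K = Σ(ρt)_known − 3.2 × (depth of known layers): K_A = 0 − 3.2×29.31 = −93.792; K_B = 66.11434 − 3.2×(0.8157 + 23.234) = −10.8447.
Balance: K_A + 29.31×ρ = K_B, so ρ = (K_B − K_A)/29.31 = 82.9473/29.31 = 2.83 g/cm³.

2.83 g/cm³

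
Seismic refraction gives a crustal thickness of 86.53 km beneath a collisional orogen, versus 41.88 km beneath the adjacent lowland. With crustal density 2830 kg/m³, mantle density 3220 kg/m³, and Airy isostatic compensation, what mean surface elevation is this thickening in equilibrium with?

5.41 km

Excess crust Δ = 86.53 km − 41.88 km = 44.65 km, split between elevation h and root r with h + r = Δ.
Airy balance ρ_c h = (ρ_m − ρ_c) r gives r = h ρ_c/(ρ_m − ρ_c), so h (1 + ρ_c/(ρ_m − ρ_c)) = Δ, i.e. h = Δ (ρ_m − ρ_c)/ρ_m.
h = 44.65 km × 390/3220 = 5.41 km.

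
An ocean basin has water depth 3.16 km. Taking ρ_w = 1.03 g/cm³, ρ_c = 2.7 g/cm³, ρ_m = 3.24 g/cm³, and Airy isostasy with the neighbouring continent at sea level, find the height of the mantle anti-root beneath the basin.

9.77 km

In Airy isostatic equilibrium: replacing crust with seawater at the top is compensated by replacing crust with mantle at the base: d (ρ_c − ρ_w) = a (ρ_m − ρ_c).
a = d (ρ_c − ρ_w)/(ρ_m − ρ_c) = 3.16 km × 1.67/0.54 = 9.77 km.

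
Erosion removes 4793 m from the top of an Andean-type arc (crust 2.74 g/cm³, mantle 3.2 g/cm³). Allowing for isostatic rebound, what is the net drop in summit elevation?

Rebound u = e ρ_c/ρ_m = 4793 m × 2.74/3.2 = 4104 m.
Net surface drop = e − u = 4793 m − 4104 m = e (ρ_m − ρ_c)/ρ_m = 689 m.

689 m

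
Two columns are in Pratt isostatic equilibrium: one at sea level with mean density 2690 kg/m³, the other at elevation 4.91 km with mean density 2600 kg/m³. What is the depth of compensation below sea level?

ρ_ref D = ρ (D + h) → D (ρ_ref − ρ) = ρ h.
D = ρ h/(ρ_ref − ρ) = 2600 × 4.91 km/(2690 − 2600) = 142 km.

142 km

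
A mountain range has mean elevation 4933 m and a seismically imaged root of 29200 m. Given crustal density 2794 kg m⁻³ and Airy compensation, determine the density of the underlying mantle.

3270 kg m⁻³

Airy balance: ρ_c h = (ρ_m − ρ_c) r → ρ_m = ρ_c (1 + h/r).
ρ_m = 2794 × (1 + 4933 m/29200 m) = 3270 kg m⁻³.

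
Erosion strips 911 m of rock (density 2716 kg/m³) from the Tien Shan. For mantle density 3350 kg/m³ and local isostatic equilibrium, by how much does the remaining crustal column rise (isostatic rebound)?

739 m

Unloading: uplift u = e ρ_c/ρ_m = 911 m × 2716/3350 = 739 m.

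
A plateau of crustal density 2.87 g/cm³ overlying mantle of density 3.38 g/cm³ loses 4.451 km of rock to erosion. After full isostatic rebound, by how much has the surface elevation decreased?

0.672 km

Rebound u = e ρ_c/ρ_m = 4.451 km × 2.87/3.38 = 3.779 km.
Net surface drop = e − u = 4.451 km − 3.779 km = e (ρ_m − ρ_c)/ρ_m = 0.672 km.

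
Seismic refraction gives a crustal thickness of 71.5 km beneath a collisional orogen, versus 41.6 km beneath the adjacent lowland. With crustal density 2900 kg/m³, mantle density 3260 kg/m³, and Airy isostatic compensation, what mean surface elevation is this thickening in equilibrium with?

3.3 km

Excess crust Δ = 71.5 km − 41.6 km = 29.9 km, split between elevation h and root r with h + r = Δ.
Airy balance ρ_c h = (ρ_m − ρ_c) r gives r = h ρ_c/(ρ_m − ρ_c), so h (1 + ρ_c/(ρ_m − ρ_c)) = Δ, i.e. h = Δ (ρ_m − ρ_c)/ρ_m.
h = 29.9 km × 360/3260 = 3.3 km.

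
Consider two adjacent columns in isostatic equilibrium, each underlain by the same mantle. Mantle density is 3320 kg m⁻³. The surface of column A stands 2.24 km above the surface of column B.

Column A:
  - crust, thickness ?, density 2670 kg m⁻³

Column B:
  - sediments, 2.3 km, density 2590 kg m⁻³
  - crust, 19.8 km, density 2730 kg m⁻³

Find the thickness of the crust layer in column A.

32 km

Take the compensation level at the base of the deeper column (depth z_c below the surface of column A) and equate Σ ρ_i t_i down to z_c; mantle fills any gap and the z_c terms cancel.
Column A: x×2670 + (z_c − 0 − x)×3320
Column B: 2.24×0 + 2.3×2590 + 19.8×2730 + (z_c − 2.24 − 22.1)×3320
The z_c×3320 term appears on both sides and cancels. Collect the known terms of each column as K = Σ(ρt)_known − 3320 × (depth of known layers): K_A = 0 − 3320×0 = 0; K_B = 60011 − 3320×(2.24 + 22.1) = −20797.8.
Balance: K_A − x×(3320 − 2670) = K_B, so x = (K_A − K_B)/(3320 − 2670) = 20797.8/650 = 32 km.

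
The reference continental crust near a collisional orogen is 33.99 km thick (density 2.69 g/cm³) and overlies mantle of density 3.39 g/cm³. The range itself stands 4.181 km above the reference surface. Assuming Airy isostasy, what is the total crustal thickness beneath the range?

Root depth r = h ρ_c / (ρ_m − ρ_c) = 4.181 km × 2.69 / 0.7 = 16.07 km.
Total thickness = T + h + r = 33.99 km + 4.181 km + 16.07 km = 54.2 km.

54.2 km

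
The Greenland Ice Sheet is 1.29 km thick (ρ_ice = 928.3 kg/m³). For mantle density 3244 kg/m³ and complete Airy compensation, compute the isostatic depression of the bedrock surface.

For local isostatic compensation: the ice load ρ_ice t is balanced by mantle displaced below, ρ_m s.
s = t ρ_ice / ρ_m = 1.29 km × 928.3/3244 = 0.369 km.

0.369 km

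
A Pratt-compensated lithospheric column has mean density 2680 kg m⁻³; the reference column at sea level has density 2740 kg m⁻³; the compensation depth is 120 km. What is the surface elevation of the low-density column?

ρ_ref D = ρ (D + h) → h = D (ρ_ref − ρ)/ρ.
h = 120 km × (2740 − 2680)/2680 = 2.69 km.

2.69 km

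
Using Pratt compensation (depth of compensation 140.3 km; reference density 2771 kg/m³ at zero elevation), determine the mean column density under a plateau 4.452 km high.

2690 kg/m³

Pratt balance: ρ_ref D = ρ (D + h).
ρ = ρ_ref D/(D + h) = 2771 × 140.3 km/(140.3 km + 4.452 km) = 2690 kg/m³.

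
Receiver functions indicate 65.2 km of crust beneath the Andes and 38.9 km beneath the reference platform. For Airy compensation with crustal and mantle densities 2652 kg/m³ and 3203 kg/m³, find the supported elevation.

Excess crust Δ = 65.2 km − 38.9 km = 26.3 km, split between elevation h and root r with h + r = Δ.
Airy balance ρ_c h = (ρ_m − ρ_c) r gives r = h ρ_c/(ρ_m − ρ_c), so h (1 + ρ_c/(ρ_m − ρ_c)) = Δ, i.e. h = Δ (ρ_m − ρ_c)/ρ_m.
h = 26.3 km × 551/3203 = 4.52 km.

4.52 km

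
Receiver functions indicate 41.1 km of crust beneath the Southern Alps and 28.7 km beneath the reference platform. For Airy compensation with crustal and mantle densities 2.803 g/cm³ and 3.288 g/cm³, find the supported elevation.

1.83 km

Excess crust Δ = 41.1 km − 28.7 km = 12.4 km, split between elevation h and root r with h + r = Δ.
Airy balance ρ_c h = (ρ_m − ρ_c) r gives r = h ρ_c/(ρ_m − ρ_c), so h (1 + ρ_c/(ρ_m − ρ_c)) = Δ, i.e. h = Δ (ρ_m − ρ_c)/ρ_m.
h = 12.4 km × 0.485/3.288 = 1.83 km.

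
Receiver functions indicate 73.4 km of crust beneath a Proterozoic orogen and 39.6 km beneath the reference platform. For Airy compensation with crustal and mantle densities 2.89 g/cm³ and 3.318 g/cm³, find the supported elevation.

4.36 km

Excess crust Δ = 73.4 km − 39.6 km = 33.8 km, split between elevation h and root r with h + r = Δ.
Airy balance ρ_c h = (ρ_m − ρ_c) r gives r = h ρ_c/(ρ_m − ρ_c), so h (1 + ρ_c/(ρ_m − ρ_c)) = Δ, i.e. h = Δ (ρ_m − ρ_c)/ρ_m.
h = 33.8 km × 0.428/3.318 = 4.36 km.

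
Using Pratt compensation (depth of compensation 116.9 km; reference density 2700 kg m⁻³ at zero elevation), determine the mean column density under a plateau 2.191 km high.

2650 kg m⁻³

Pratt balance: ρ_ref D = ρ (D + h).
ρ = ρ_ref D/(D + h) = 2700 × 116.9 km/(116.9 km + 2.191 km) = 2650 kg m⁻³.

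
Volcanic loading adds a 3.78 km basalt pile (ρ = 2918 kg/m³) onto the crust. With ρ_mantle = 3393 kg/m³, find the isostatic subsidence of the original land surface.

3.25 km

Subaerial loading: s = t ρ_load / ρ_m.
s = 3.78 km × 2918/3393 = 3.25 km.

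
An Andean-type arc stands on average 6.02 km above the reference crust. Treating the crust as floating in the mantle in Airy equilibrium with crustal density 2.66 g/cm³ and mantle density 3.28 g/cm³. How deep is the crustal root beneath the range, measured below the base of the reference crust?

For local isostatic compensation: the weight of the topography is balanced by the buoyancy of the root, ρ_c h = (ρ_m − ρ_c) r.
r = h · ρ_c / (ρ_m − ρ_c) = 6.02 km × 2.66 / (3.28 − 2.66) = 25.8 km.

25.8 km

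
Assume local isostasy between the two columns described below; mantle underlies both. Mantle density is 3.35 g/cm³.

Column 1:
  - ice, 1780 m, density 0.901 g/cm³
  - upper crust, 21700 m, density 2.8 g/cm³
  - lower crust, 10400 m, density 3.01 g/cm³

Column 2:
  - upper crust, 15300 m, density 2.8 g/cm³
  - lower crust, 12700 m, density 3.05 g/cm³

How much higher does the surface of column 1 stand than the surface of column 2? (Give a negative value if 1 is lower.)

For any compensation level in the mantle, the mantle terms cancel and isostasy reduces to e = (Σt_1 − Σt_2) − (Σ(ρt)_1 − Σ(ρt)_2) / ρ_m.
Σt_1 = 33880 m; Σt_2 = 28000 m; Σ(ρt)_1 = 93667.78; Σ(ρt)_2 = 81575 (in m·g/cm³).
e = (33880 − 28000) − (93667.78 − 81575) / 3.35 = 2270 m.

2270 m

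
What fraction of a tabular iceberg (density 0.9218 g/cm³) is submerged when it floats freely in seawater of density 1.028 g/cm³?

Submerged fraction = ρ_obj/ρ_fluid = 0.9218/1.028 = 89.7%.

89.7%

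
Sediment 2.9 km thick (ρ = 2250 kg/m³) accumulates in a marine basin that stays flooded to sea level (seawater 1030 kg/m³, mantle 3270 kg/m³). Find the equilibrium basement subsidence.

1.58 km

Submarine loading: the sediment displaces seawater, and the subsidence is in turn flooded, so s (ρ_m − ρ_w) = t (ρ_sed − ρ_w).
s = 2.9 km × (2250 − 1030) / (3270 − 1030) = 1.58 km.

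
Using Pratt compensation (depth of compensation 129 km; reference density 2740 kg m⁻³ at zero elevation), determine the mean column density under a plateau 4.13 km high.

Pratt balance: ρ_ref D = ρ (D + h).
ρ = ρ_ref D/(D + h) = 2740 × 129 km/(129 km + 4.13 km) = 2650 kg m⁻³.

2650 kg m⁻³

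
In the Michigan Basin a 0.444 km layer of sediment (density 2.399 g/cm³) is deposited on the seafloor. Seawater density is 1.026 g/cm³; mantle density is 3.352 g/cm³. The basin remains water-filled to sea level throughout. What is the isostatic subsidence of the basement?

0.262 km

Submarine loading: the sediment displaces seawater, and the subsidence is in turn flooded, so s (ρ_m − ρ_w) = t (ρ_sed − ρ_w).
s = 0.444 km × (2.399 − 1.026) / (3.352 − 1.026) = 0.262 km.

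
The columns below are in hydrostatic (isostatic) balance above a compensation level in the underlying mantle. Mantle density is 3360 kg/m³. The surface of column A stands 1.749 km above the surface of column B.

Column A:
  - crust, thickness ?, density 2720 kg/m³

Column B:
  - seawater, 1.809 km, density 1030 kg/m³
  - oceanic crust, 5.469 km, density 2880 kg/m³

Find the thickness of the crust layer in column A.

19.9 km

Take the compensation level at the base of the deeper column (depth z_c below the surface of column A) and equate Σ ρ_i t_i down to z_c; mantle fills any gap and the z_c terms cancel.
Column A: x×2720 + (z_c − 0 − x)×3360
Column B: 1.749×0 + 1.809×1030 + 5.469×2880 + (z_c − 1.749 − 7.278)×3360
The z_c×3360 term appears on both sides and cancels. Collect the known terms of each column as K = Σ(ρt)_known − 3360 × (depth of known layers): K_A = 0 − 3360×0 = 0; K_B = 17613.99 − 3360×(1.749 + 7.278) = −12716.73.
Balance: K_A − x×(3360 − 2720) = K_B, so x = (K_A − K_B)/(3360 − 2720) = 12716.7/640 = 19.9 km.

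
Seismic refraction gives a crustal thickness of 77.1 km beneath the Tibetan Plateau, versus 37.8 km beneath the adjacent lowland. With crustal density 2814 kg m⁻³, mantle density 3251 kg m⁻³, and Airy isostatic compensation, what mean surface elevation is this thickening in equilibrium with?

5.28 km

Excess crust Δ = 77.1 km − 37.8 km = 39.3 km, split between elevation h and root r with h + r = Δ.
Airy balance ρ_c h = (ρ_m − ρ_c) r gives r = h ρ_c/(ρ_m − ρ_c), so h (1 + ρ_c/(ρ_m − ρ_c)) = Δ, i.e. h = Δ (ρ_m − ρ_c)/ρ_m.
h = 39.3 km × 437/3251 = 5.28 km.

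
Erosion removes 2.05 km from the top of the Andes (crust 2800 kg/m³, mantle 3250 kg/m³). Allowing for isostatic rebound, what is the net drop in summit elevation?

Rebound u = e ρ_c/ρ_m = 2.05 km × 2800/3250 = 1.766 km.
Net surface drop = e − u = 2.05 km − 1.766 km = e (ρ_m − ρ_c)/ρ_m = 0.284 km.

0.284 km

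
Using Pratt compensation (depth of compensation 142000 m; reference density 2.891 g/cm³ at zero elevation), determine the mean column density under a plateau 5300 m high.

2.79 g/cm³

Pratt balance: ρ_ref D = ρ (D + h).
ρ = ρ_ref D/(D + h) = 2.891 × 142000 m/(142000 m + 5300 m) = 2.79 g/cm³.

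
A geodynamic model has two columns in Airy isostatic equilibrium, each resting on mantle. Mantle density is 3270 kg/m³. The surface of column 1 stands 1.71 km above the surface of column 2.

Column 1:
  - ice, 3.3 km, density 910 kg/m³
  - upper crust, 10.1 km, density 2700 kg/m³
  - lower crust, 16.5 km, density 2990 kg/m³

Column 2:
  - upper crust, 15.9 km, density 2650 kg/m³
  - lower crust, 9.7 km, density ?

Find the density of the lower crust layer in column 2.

2990 kg/m³

Take the compensation level at the base of the deeper column (depth z_c below the surface of column 1) and equate Σ ρ_i t_i down to z_c; mantle fills any gap and the z_c terms cancel.
Column 1: 3.3×910 + 10.1×2700 + 16.5×2990 + (z_c − 29.9)×3270
Column 2: 1.71×0 + 15.9×2650 + 9.7×ρ + (z_c − 1.71 − 25.6)×3270
The z_c×3270 term appears on both sides and cancels. Collect the known terms of each column as K = Σ(ρt)_known − 3270 × (depth of known layers): K_1 = 79608 − 3270×29.9 = −18165; K_2 = 42135 − 3270×(1.71 + 25.6) = −47168.7.
Balance: K_1 = K_2 + 9.7×ρ, so ρ = (K_1 − K_2)/9.7 = 29003.7/9.7 = 2990 kg/m³.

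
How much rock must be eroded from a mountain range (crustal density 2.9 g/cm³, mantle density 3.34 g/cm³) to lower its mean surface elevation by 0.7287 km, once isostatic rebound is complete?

Net drop Δ = e − u = e − e ρ_c/ρ_m = e (ρ_m − ρ_c)/ρ_m.
e = Δ ρ_m/(ρ_m − ρ_c) = 0.7287 km × 3.34/0.44 = 5.53 km.

5.53 km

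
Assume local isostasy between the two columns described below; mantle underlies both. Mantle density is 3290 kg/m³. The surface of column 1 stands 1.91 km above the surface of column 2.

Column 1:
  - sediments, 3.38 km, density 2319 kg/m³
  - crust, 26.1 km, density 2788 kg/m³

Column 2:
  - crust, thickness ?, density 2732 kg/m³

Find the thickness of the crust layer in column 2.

Take the compensation level at the base of the deeper column (depth z_c below the surface of column 1) and equate Σ ρ_i t_i down to z_c; mantle fills any gap and the z_c terms cancel.
Column 1: 3.38×2319 + 26.1×2788 + (z_c − 29.48)×3290
Column 2: 1.91×0 + x×2732 + (z_c − 1.91 − 0 − x)×3290
The z_c×3290 term appears on both sides and cancels. Collect the known terms of each column as K = Σ(ρt)_known − 3290 × (depth of known layers): K_1 = 80605.02 − 3290×29.48 = −16384.18; K_2 = 0 − 3290×(1.91 + 0) = −6283.9.
Balance: K_1 = K_2 − x×(3290 − 2732), so x = (K_2 − K_1)/(3290 − 2732) = 10100.3/558 = 18.1 km.

18.1 km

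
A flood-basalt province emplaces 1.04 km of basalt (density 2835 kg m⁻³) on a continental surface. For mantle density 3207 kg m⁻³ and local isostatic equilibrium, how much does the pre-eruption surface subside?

Subaerial loading: s = t ρ_load / ρ_m.
s = 1.04 km × 2835/3207 = 0.919 km.

0.919 km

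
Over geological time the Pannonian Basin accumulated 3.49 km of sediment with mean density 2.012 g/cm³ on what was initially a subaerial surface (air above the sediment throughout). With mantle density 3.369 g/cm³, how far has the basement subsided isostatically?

Subaerial load: s = t ρ_sed / ρ_m = 3.49 km × 2.012/3.369 = 2.08 km.

2.08 km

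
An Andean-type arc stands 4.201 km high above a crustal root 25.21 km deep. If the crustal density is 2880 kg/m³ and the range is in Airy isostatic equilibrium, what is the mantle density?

Airy balance: ρ_c h = (ρ_m − ρ_c) r → ρ_m = ρ_c (1 + h/r).
ρ_m = 2880 × (1 + 4.201 km/25.21 km) = 3360 kg/m³.

3360 kg/m³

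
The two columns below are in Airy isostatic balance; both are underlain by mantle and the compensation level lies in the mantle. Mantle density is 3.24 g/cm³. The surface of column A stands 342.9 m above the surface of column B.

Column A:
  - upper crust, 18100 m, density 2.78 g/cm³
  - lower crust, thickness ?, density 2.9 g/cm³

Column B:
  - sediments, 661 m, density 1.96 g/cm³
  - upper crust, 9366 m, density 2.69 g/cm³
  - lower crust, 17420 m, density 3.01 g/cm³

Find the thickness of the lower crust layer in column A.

Take the compensation level at the base of the deeper column (depth z_c below the surface of column A) and equate Σ ρ_i t_i down to z_c; mantle fills any gap and the z_c terms cancel.
Column A: 18100×2.78 + x×2.9 + (z_c − 18100 − x)×3.24
Column B: 342.9×0 + 661×1.96 + 9366×2.69 + 17420×3.01 + (z_c − 342.9 − 27447)×3.24
The z_c×3.24 term appears on both sides and cancels. Collect the known terms of each column as K = Σ(ρt)_known − 3.24 × (depth of known layers): K_A = 50318 − 3.24×18100 = −8326; K_B = 78924.3 − 3.24×(342.9 + 27447) = −11114.976.
Balance: K_A − x×(3.24 − 2.9) = K_B, so x = (K_A − K_B)/(3.24 − 2.9) = 2788.98/0.34 = 8200 m.

8200 m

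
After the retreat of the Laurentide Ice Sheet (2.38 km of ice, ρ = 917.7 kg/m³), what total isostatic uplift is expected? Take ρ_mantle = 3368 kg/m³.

0.648 km

Removing the load lets mantle flow back in; uplift u satisfies ρ_ice t = ρ_m u.
u = t ρ_ice/ρ_m = 2.38 km × 917.7/3368 = 0.648 km.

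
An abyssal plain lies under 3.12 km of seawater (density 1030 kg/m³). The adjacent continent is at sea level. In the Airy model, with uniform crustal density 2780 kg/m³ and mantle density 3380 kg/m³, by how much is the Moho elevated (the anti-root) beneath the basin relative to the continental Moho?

By Archimedes' principle applied to the lithosphere: replacing crust with seawater at the top is compensated by replacing crust with mantle at the base: d (ρ_c − ρ_w) = a (ρ_m − ρ_c).
a = d (ρ_c − ρ_w)/(ρ_m − ρ_c) = 3.12 km × 1750/600 = 9.1 km.

9.1 km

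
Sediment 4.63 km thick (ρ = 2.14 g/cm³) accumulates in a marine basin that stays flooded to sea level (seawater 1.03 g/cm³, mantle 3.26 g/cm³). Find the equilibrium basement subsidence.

Submarine loading: the sediment displaces seawater, and the subsidence is in turn flooded, so s (ρ_m − ρ_w) = t (ρ_sed − ρ_w).
s = 4.63 km × (2.14 − 1.03) / (3.26 − 1.03) = 2.3 km.

2.3 km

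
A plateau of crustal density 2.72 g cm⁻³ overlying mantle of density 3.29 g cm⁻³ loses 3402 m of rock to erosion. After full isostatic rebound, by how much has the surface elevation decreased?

Rebound u = e ρ_c/ρ_m = 3402 m × 2.72/3.29 = 2813 m.
Net surface drop = e − u = 3402 m − 2813 m = e (ρ_m − ρ_c)/ρ_m = 589 m.

589 m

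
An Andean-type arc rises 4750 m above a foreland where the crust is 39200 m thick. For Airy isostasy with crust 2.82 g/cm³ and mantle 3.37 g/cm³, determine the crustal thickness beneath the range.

Root depth r = h ρ_c / (ρ_m − ρ_c) = 4750 m × 2.82 / 0.55 = 24350 m.
Total thickness = T + h + r = 39200 m + 4750 m + 24350 m = 68300 m.

68300 m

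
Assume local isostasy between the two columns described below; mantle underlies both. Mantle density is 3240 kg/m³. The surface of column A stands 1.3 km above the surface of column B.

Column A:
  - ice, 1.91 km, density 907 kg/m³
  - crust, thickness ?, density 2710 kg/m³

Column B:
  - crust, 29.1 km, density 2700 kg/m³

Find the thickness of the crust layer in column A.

29.2 km

Take the compensation level at the base of the deeper column (depth z_c below the surface of column A) and equate Σ ρ_i t_i down to z_c; mantle fills any gap and the z_c terms cancel.
Column A: 1.91×907 + x×2710 + (z_c − 1.91 − x)×3240
Column B: 1.3×0 + 29.1×2700 + (z_c − 1.3 − 29.1)×3240
The z_c×3240 term appears on both sides and cancels. Collect the known terms of each column as K = Σ(ρt)_known − 3240 × (depth of known layers): K_A = 1732.37 − 3240×1.91 = −4456.03; K_B = 78570 − 3240×(1.3 + 29.1) = −19926.
Balance: K_A − x×(3240 − 2710) = K_B, so x = (K_A − K_B)/(3240 − 2710) = 15470/530 = 29.2 km.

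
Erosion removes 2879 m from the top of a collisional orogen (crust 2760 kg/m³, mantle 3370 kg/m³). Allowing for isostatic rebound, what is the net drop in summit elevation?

Rebound u = e ρ_c/ρ_m = 2879 m × 2760/3370 = 2358 m.
Net surface drop = e − u = 2879 m − 2358 m = e (ρ_m − ρ_c)/ρ_m = 521 m.

521 m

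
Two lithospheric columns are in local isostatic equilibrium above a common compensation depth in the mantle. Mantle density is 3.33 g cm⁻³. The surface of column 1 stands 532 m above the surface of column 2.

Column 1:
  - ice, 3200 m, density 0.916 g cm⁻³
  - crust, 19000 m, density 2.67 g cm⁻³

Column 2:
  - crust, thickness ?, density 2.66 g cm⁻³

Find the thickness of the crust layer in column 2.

27600 m

Take the compensation level at the base of the deeper column (depth z_c below the surface of column 1) and equate Σ ρ_i t_i down to z_c; mantle fills any gap and the z_c terms cancel.
Column 1: 3200×0.916 + 19000×2.67 + (z_c − 22200)×3.33
Column 2: 532×0 + x×2.66 + (z_c − 532 − 0 − x)×3.33
The z_c×3.33 term appears on both sides and cancels. Collect the known terms of each column as K = Σ(ρt)_known − 3.33 × (depth of known layers): K_1 = 53661.2 − 3.33×22200 = −20264.8; K_2 = 0 − 3.33×(532 + 0) = −1771.56.
Balance: K_1 = K_2 − x×(3.33 − 2.66), so x = (K_2 − K_1)/(3.33 − 2.66) = 18493.2/0.67 = 27600 m.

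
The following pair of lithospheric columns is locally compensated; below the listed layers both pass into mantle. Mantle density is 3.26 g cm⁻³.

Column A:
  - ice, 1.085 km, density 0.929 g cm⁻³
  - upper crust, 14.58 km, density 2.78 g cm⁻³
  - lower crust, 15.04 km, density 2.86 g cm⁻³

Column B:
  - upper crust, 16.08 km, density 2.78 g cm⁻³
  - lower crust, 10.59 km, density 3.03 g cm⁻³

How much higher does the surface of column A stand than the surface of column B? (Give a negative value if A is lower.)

For any compensation level in the mantle, the mantle terms cancel and isostasy reduces to e = (Σt_A − Σt_B) − (Σ(ρt)_A − Σ(ρt)_B) / ρ_m.
Σt_A = 30.705 km; Σt_B = 26.67 km; Σ(ρt)_A = 84.554765; Σ(ρt)_B = 76.7901 (in km·g cm⁻³).
e = (30.705 − 26.67) − (84.554765 − 76.7901) / 3.26 = 1.65 km.

1.65 km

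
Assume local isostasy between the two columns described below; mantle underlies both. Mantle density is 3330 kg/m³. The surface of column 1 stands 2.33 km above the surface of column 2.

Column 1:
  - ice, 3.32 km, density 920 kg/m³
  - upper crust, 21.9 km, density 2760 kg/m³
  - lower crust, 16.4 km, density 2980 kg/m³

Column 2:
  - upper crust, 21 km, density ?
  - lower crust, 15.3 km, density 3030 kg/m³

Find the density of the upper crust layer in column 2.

Take the compensation level at the base of the deeper column (depth z_c below the surface of column 1) and equate Σ ρ_i t_i down to z_c; mantle fills any gap and the z_c terms cancel.
Column 1: 3.32×920 + 21.9×2760 + 16.4×2980 + (z_c − 41.62)×3330
Column 2: 2.33×0 + 21×ρ + 15.3×3030 + (z_c − 2.33 − 36.3)×3330
The z_c×3330 term appears on both sides and cancels. Collect the known terms of each column as K = Σ(ρt)_known − 3330 × (depth of known layers): K_1 = 112370.4 − 3330×41.62 = −26224.2; K_2 = 46359 − 3330×(2.33 + 36.3) = −82278.9.
Balance: K_1 = K_2 + 21×ρ, so ρ = (K_1 − K_2)/21 = 56054.7/21 = 2670 kg/m³.

2670 kg/m³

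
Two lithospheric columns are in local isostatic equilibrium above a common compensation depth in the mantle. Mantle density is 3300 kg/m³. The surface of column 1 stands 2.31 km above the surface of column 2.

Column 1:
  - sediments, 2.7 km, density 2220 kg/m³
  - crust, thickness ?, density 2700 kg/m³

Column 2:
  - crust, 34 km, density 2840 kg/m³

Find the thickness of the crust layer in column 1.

Take the compensation level at the base of the deeper column (depth z_c below the surface of column 1) and equate Σ ρ_i t_i down to z_c; mantle fills any gap and the z_c terms cancel.
Column 1: 2.7×2220 + x×2700 + (z_c − 2.7 − x)×3300
Column 2: 2.31×0 + 34×2840 + (z_c − 2.31 − 34)×3300
The z_c×3300 term appears on both sides and cancels. Collect the known terms of each column as K = Σ(ρt)_known − 3300 × (depth of known layers): K_1 = 5994 − 3300×2.7 = −2916; K_2 = 96560 − 3300×(2.31 + 34) = −23263.
Balance: K_1 − x×(3300 − 2700) = K_2, so x = (K_1 − K_2)/(3300 − 2700) = 20347/600 = 33.9 km.

33.9 km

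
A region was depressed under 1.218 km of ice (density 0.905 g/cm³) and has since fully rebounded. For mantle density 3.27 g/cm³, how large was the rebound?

0.337 km

Removing the load lets mantle flow back in; uplift u satisfies ρ_ice t = ρ_m u.
u = t ρ_ice/ρ_m = 1.218 km × 0.905/3.27 = 0.337 km.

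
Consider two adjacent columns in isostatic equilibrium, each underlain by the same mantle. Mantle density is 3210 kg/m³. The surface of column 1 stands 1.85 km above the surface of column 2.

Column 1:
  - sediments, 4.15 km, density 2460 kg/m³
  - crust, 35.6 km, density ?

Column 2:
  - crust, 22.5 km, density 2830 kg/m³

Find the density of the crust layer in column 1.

Take the compensation level at the base of the deeper column (depth z_c below the surface of column 1) and equate Σ ρ_i t_i down to z_c; mantle fills any gap and the z_c terms cancel.
Column 1: 4.15×2460 + 35.6×ρ + (z_c − 39.75)×3210
Column 2: 1.85×0 + 22.5×2830 + (z_c − 1.85 − 22.5)×3210
The z_c×3210 term appears on both sides and cancels. Collect the known terms of each column as K = Σ(ρt)_known − 3210 × (depth of known layers): K_1 = 10209 − 3210×39.75 = −117388.5; K_2 = 63675 − 3210×(1.85 + 22.5) = −14488.5.
Balance: K_1 + 35.6×ρ = K_2, so ρ = (K_2 − K_1)/35.6 = 102900/35.6 = 2890 kg/m³.

2890 kg/m³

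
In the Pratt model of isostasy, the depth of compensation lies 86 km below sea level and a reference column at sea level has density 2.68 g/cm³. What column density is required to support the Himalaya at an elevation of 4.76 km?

2.54 g/cm³

Pratt balance: ρ_ref D = ρ (D + h).
ρ = ρ_ref D/(D + h) = 2.68 × 86 km/(86 km + 4.76 km) = 2.54 g/cm³.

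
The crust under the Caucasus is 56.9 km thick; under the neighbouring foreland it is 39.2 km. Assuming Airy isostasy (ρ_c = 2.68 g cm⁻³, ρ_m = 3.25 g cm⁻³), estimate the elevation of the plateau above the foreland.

3.1 km

Excess crust Δ = 56.9 km − 39.2 km = 17.7 km, split between elevation h and root r with h + r = Δ.
Airy balance ρ_c h = (ρ_m − ρ_c) r gives r = h ρ_c/(ρ_m − ρ_c), so h (1 + ρ_c/(ρ_m − ρ_c)) = Δ, i.e. h = Δ (ρ_m − ρ_c)/ρ_m.
h = 17.7 km × 0.57/3.25 = 3.1 km.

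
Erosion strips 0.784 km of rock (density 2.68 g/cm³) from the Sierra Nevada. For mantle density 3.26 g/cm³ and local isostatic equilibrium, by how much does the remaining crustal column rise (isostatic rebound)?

Unloading: uplift u = e ρ_c/ρ_m = 0.784 km × 2.68/3.26 = 0.645 km.

0.645 km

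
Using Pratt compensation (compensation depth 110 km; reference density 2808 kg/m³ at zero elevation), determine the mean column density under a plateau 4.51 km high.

Pratt balance: ρ_ref D = ρ (D + h).
ρ = ρ_ref D/(D + h) = 2808 × 110 km/(110 km + 4.51 km) = 2700 kg/m³.

2700 kg/m³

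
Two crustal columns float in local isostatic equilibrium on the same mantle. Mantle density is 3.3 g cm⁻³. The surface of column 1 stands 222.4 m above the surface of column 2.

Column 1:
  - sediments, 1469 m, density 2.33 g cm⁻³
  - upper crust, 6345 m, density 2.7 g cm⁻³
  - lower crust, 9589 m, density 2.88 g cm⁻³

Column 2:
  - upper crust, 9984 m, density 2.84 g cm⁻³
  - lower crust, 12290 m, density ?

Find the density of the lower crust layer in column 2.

Take the compensation level at the base of the deeper column (depth z_c below the surface of column 1) and equate Σ ρ_i t_i down to z_c; mantle fills any gap and the z_c terms cancel.
Column 1: 1469×2.33 + 6345×2.7 + 9589×2.88 + (z_c − 17403)×3.3
Column 2: 222.4×0 + 9984×2.84 + 12290×ρ + (z_c − 222.4 − 22274)×3.3
The z_c×3.3 term appears on both sides and cancels. Collect the known terms of each column as K = Σ(ρt)_known − 3.3 × (depth of known layers): K_1 = 48170.59 − 3.3×17403 = −9259.31; K_2 = 28354.56 − 3.3×(222.4 + 22274) = −45883.56.
Balance: K_1 = K_2 + 12290×ρ, so ρ = (K_1 − K_2)/12290 = 36624.2/12290 = 2.98 g cm⁻³.

2.98 g cm⁻³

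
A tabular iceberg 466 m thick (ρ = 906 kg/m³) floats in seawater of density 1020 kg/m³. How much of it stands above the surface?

Floating equilibrium: submerged depth d = t ρ_obj/ρ_fluid = 466 m × 906/1020 = 413.9 m.
Freeboard = t − d = 466 m − 413.9 m = 52.1 m.

52.1 m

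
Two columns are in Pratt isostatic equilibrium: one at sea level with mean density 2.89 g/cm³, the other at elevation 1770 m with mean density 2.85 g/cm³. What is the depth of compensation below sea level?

126000 m

ρ_ref D = ρ (D + h) → D (ρ_ref − ρ) = ρ h.
D = ρ h/(ρ_ref − ρ) = 2.85 × 1770 m/(2.89 − 2.85) = 126000 m.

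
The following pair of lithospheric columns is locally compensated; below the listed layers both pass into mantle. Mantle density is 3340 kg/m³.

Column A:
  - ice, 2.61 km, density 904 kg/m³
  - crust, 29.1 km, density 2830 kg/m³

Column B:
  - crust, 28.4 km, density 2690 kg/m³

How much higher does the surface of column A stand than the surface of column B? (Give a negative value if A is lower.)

0.82 km

For any compensation level in the mantle, the mantle terms cancel and isostasy reduces to e = (Σt_A − Σt_B) − (Σ(ρt)_A − Σ(ρt)_B) / ρ_m.
Σt_A = 31.71 km; Σt_B = 28.4 km; Σ(ρt)_A = 84712.44; Σ(ρt)_B = 76396 (in km·kg/m³).
e = (31.71 − 28.4) − (84712.44 − 76396) / 3340 = 0.82 km.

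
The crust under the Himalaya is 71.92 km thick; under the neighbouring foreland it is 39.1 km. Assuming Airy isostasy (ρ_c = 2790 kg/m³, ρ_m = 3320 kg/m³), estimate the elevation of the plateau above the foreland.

Excess crust Δ = 71.92 km − 39.1 km = 32.82 km, split between elevation h and root r with h + r = Δ.
Airy balance ρ_c h = (ρ_m − ρ_c) r gives r = h ρ_c/(ρ_m − ρ_c), so h (1 + ρ_c/(ρ_m − ρ_c)) = Δ, i.e. h = Δ (ρ_m − ρ_c)/ρ_m.
h = 32.82 km × 530/3320 = 5.24 km.

5.24 km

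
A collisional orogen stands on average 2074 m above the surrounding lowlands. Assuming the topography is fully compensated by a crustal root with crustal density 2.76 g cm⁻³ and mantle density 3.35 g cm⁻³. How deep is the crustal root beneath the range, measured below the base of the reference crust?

9700 m

For local isostatic compensation: the weight of the topography is balanced by the buoyancy of the root, ρ_c h = (ρ_m − ρ_c) r.
r = h · ρ_c / (ρ_m − ρ_c) = 2074 m × 2.76 / (3.35 − 2.76) = 9700 m.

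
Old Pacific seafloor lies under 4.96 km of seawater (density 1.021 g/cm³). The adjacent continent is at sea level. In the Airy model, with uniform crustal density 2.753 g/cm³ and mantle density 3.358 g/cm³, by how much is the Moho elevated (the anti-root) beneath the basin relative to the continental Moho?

14.2 km

In Airy isostatic equilibrium: replacing crust with seawater at the top is compensated by replacing crust with mantle at the base: d (ρ_c − ρ_w) = a (ρ_m − ρ_c).
a = d (ρ_c − ρ_w)/(ρ_m − ρ_c) = 4.96 km × 1.732/0.605 = 14.2 km.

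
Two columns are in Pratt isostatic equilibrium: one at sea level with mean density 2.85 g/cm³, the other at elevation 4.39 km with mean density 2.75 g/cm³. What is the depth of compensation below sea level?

ρ_ref D = ρ (D + h) → D (ρ_ref − ρ) = ρ h.
D = ρ h/(ρ_ref − ρ) = 2.75 × 4.39 km/(2.85 − 2.75) = 121 km.

121 km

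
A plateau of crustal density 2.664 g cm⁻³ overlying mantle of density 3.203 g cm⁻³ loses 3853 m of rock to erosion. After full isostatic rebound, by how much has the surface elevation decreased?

Rebound u = e ρ_c/ρ_m = 3853 m × 2.664/3.203 = 3205 m.
Net surface drop = e − u = 3853 m − 3205 m = e (ρ_m − ρ_c)/ρ_m = 648 m.

648 m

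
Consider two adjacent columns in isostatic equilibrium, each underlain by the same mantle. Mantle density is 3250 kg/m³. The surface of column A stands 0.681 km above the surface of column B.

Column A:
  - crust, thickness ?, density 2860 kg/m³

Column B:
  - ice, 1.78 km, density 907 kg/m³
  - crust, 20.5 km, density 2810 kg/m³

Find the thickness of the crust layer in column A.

Take the compensation level at the base of the deeper column (depth z_c below the surface of column A) and equate Σ ρ_i t_i down to z_c; mantle fills any gap and the z_c terms cancel.
Column A: x×2860 + (z_c − 0 − x)×3250
Column B: 0.681×0 + 1.78×907 + 20.5×2810 + (z_c − 0.681 − 22.28)×3250
The z_c×3250 term appears on both sides and cancels. Collect the known terms of each column as K = Σ(ρt)_known − 3250 × (depth of known layers): K_A = 0 − 3250×0 = 0; K_B = 59219.46 − 3250×(0.681 + 22.28) = −15403.79.
Balance: K_A − x×(3250 − 2860) = K_B, so x = (K_A − K_B)/(3250 − 2860) = 15403.8/390 = 39.5 km.

39.5 km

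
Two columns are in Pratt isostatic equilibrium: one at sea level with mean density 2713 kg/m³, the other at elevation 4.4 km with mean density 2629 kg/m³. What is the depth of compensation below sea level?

ρ_ref D = ρ (D + h) → D (ρ_ref − ρ) = ρ h.
D = ρ h/(ρ_ref − ρ) = 2629 × 4.4 km/(2713 − 2629) = 138 km.

138 km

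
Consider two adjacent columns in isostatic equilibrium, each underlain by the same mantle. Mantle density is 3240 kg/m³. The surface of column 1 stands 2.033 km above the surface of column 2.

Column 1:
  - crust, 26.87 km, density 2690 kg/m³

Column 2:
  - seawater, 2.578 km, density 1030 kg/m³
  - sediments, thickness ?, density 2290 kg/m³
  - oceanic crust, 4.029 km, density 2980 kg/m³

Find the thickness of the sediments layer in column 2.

Take the compensation level at the base of the deeper column (depth z_c below the surface of column 1) and equate Σ ρ_i t_i down to z_c; mantle fills any gap and the z_c terms cancel.
Column 1: 26.87×2690 + (z_c − 26.87)×3240
Column 2: 2.033×0 + 2.578×1030 + x×2290 + 4.029×2980 + (z_c − 2.033 − 6.607 − x)×3240
The z_c×3240 term appears on both sides and cancels. Collect the known terms of each column as K = Σ(ρt)_known − 3240 × (depth of known layers): K_1 = 72280.3 − 3240×26.87 = −14778.5; K_2 = 14661.76 − 3240×(2.033 + 6.607) = −13331.84.
Balance: K_1 = K_2 − x×(3240 − 2290), so x = (K_2 − K_1)/(3240 − 2290) = 1446.66/950 = 1.52 km.

1.52 km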